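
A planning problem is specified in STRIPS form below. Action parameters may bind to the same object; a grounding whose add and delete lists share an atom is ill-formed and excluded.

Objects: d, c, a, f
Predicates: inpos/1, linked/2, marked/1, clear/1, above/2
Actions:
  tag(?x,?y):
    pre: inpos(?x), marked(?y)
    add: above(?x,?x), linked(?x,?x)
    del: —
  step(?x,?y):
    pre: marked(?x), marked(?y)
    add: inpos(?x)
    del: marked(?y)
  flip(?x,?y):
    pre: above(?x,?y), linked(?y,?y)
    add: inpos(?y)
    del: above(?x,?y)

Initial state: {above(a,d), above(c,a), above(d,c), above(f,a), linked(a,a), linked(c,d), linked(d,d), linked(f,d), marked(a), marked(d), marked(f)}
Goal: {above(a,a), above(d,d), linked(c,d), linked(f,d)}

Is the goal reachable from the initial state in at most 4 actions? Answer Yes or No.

1. step(d,d)  →  {above(a,d), above(c,a), above(d,c), above(f,a), inpos(d), linked(a,a), linked(c,d), linked(d,d), linked(f,d), marked(a), marked(f)}
2. tag(d,a)  →  {above(a,d), above(c,a), above(d,c), above(d,d), above(f,a), inpos(d), linked(a,a), linked(c,d), linked(d,d), linked(f,d), marked(a), marked(f)}
3. step(a,a)  →  {above(a,d), above(c,a), above(d,c), above(d,d), above(f,a), inpos(a), inpos(d), linked(a,a), linked(c,d), linked(d,d), linked(f,d), marked(f)}
4. tag(a,f)  →  {above(a,a), above(a,d), above(c,a), above(d,c), above(d,d), above(f,a), inpos(a), inpos(d), linked(a,a), linked(c,d), linked(d,d), linked(f,d), marked(f)}
optimal plan length = 4; 4 ≤ 4

Yes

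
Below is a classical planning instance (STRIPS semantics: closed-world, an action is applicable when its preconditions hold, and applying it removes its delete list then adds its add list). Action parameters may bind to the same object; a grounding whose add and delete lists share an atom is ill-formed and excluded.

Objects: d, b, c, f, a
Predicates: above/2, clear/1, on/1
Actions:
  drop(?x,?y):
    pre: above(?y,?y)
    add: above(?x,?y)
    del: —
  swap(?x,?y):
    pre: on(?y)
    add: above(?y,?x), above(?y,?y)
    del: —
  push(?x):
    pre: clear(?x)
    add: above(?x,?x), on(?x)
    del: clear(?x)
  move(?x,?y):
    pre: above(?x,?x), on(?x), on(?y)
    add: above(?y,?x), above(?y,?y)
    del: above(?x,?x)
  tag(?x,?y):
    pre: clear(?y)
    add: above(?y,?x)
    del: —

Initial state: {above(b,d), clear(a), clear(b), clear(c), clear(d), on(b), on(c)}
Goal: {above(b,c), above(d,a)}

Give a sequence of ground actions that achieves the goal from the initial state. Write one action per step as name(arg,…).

swap(c,b); tag(a,d)

1. swap(c,b)  →  {above(b,b), above(b,c), above(b,d), clear(a), clear(b), clear(c), clear(d), on(b), on(c)}
2. tag(a,d)  →  {above(b,b), above(b,c), above(b,d), above(d,a), clear(a), clear(b), clear(c), clear(d), on(b), on(c)}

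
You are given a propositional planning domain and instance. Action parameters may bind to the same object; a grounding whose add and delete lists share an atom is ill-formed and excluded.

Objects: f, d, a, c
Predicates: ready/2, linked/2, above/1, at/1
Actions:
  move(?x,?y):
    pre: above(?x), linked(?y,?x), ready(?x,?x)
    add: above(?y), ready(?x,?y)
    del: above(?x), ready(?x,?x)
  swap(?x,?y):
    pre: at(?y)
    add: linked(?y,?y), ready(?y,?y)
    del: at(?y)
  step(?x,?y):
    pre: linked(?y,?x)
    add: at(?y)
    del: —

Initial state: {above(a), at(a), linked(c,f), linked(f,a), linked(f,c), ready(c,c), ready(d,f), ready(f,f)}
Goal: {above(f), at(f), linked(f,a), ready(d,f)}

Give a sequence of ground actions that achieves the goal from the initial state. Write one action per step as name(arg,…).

1. swap(f,a)  →  {above(a), linked(a,a), linked(c,f), linked(f,a), linked(f,c), ready(a,a), ready(c,c), ready(d,f), ready(f,f)}
2. move(a,f)  →  {above(f), linked(a,a), linked(c,f), linked(f,a), linked(f,c), ready(a,f), ready(c,c), ready(d,f), ready(f,f)}
3. step(a,f)  →  {above(f), at(f), linked(a,a), linked(c,f), linked(f,a), linked(f,c), ready(a,f), ready(c,c), ready(d,f), ready(f,f)}

swap(f,a); move(a,f); step(a,f)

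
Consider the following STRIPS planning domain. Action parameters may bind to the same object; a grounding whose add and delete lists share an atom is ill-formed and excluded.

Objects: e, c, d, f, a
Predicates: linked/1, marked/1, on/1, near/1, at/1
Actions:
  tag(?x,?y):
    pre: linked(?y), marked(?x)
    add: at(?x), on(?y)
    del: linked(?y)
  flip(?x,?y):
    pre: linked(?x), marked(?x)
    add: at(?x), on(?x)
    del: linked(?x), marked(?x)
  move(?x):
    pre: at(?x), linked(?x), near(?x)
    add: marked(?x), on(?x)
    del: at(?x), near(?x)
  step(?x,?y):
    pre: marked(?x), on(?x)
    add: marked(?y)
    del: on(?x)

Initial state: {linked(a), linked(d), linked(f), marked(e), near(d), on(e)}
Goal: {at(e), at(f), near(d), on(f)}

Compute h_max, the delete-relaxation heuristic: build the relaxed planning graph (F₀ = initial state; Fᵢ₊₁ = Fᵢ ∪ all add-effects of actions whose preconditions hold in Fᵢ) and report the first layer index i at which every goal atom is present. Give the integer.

F0 = init (6 atoms)
F1 = F0 ∪ {at(e), marked(a), marked(c), marked(d), marked(f), on(a), on(d), on(f)}  (14 atoms)
F2 = F1 ∪ {at(a), at(c), at(d), at(f)}  (18 atoms)
goal ⊆ F2  ⇒  h_max = 2

2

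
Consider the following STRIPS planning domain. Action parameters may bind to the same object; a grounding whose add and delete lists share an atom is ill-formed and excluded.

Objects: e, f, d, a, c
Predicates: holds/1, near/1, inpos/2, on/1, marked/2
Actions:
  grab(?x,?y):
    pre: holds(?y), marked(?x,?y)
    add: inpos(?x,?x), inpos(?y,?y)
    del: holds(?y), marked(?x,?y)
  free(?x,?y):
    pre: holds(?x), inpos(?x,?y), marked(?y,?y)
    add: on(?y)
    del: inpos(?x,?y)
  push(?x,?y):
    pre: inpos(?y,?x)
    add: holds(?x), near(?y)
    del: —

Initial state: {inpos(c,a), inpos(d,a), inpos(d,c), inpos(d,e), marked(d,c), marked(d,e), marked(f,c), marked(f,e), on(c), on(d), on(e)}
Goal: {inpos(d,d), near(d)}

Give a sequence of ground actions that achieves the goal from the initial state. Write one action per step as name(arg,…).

push(e,d); grab(d,e)

1. push(e,d)  →  {holds(e), inpos(c,a), inpos(d,a), inpos(d,c), inpos(d,e), marked(d,c), marked(d,e), marked(f,c), marked(f,e), near(d), on(c), on(d), on(e)}
2. grab(d,e)  →  {inpos(c,a), inpos(d,a), inpos(d,c), inpos(d,d), inpos(d,e), inpos(e,e), marked(d,c), marked(f,c), marked(f,e), near(d), on(c), on(d), on(e)}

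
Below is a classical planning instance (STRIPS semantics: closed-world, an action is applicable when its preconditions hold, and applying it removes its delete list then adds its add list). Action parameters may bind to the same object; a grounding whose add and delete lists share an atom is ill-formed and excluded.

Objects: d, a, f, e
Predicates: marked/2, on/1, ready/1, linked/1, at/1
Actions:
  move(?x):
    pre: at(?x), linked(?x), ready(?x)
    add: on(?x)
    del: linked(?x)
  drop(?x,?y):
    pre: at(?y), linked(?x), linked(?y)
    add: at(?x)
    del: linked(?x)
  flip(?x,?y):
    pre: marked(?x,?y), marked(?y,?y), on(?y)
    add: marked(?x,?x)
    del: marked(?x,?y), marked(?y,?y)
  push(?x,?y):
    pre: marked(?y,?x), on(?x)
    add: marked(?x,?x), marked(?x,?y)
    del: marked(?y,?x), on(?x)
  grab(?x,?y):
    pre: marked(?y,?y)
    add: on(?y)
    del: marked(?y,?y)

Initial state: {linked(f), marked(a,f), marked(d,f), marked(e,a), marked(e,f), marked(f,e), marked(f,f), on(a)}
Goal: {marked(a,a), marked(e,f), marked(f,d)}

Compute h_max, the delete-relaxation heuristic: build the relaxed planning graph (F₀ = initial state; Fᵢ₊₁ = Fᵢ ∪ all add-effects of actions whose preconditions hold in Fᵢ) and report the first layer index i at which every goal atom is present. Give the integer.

F0 = init (8 atoms)
F1 = F0 ∪ {marked(a,a), marked(a,e), on(f)}  (11 atoms)
F2 = F1 ∪ {marked(d,d), marked(e,e), marked(f,a), marked(f,d)}  (15 atoms)
goal ⊆ F2  ⇒  h_max = 2

2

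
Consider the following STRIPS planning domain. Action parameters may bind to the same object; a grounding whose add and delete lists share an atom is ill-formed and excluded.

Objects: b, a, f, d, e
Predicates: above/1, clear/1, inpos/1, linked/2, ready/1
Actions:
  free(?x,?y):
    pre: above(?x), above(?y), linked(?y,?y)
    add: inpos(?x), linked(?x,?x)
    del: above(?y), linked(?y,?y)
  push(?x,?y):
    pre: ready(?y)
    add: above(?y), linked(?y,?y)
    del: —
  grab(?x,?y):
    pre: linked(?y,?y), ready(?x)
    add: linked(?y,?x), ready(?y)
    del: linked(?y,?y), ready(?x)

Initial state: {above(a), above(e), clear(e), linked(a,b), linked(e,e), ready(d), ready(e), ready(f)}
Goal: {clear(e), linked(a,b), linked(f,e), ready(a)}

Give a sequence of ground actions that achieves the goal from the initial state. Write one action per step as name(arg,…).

1. free(a,e)  →  {above(a), clear(e), inpos(a), linked(a,a), linked(a,b), ready(d), ready(e), ready(f)}
2. push(b,f)  →  {above(a), above(f), clear(e), inpos(a), linked(a,a), linked(a,b), linked(f,f), ready(d), ready(e), ready(f)}
3. grab(f,a)  →  {above(a), above(f), clear(e), inpos(a), linked(a,b), linked(a,f), linked(f,f), ready(a), ready(d), ready(e)}
4. grab(e,f)  →  {above(a), above(f), clear(e), inpos(a), linked(a,b), linked(a,f), linked(f,e), ready(a), ready(d), ready(f)}

free(a,e); push(b,f); grab(f,a); grab(e,f)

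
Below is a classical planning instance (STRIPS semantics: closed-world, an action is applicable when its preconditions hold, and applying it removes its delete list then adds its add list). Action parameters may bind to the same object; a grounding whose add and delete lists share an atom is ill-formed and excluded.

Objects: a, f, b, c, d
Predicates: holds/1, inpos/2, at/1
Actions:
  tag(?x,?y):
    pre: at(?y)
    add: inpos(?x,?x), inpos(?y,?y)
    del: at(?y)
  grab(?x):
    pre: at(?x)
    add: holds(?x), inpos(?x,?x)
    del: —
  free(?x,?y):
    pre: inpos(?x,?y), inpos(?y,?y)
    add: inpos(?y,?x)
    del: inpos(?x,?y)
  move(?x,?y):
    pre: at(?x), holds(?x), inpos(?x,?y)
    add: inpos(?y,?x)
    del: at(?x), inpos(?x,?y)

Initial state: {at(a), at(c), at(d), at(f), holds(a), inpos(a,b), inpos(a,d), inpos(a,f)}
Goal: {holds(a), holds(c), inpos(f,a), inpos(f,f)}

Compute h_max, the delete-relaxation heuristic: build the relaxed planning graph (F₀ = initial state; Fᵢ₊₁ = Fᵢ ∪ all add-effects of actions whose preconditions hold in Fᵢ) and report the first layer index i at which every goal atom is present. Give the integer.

F0 = init (8 atoms)
F1 = F0 ∪ {holds(c), holds(d), holds(f), inpos(a,a), inpos(b,a), inpos(b,b), inpos(c,c), inpos(d,a), inpos(d,d), inpos(f,a), inpos(f,f)}  (19 atoms)
goal ⊆ F1  ⇒  h_max = 1

1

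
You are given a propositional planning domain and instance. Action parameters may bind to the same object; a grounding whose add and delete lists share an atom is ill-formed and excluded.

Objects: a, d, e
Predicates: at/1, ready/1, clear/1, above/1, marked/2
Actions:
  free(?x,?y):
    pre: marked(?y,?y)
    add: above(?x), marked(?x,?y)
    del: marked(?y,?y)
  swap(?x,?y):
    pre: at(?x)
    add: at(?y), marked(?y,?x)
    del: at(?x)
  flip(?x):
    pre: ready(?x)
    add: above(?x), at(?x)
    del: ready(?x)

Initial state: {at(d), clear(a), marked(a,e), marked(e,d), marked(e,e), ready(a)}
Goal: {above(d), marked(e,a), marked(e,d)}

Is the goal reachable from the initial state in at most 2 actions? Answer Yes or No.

1. free(d,e)  →  {above(d), at(d), clear(a), marked(a,e), marked(d,e), marked(e,d), ready(a)}
2. swap(d,a)  →  {above(d), at(a), clear(a), marked(a,d), marked(a,e), marked(d,e), marked(e,d), ready(a)}
3. swap(a,e)  →  {above(d), at(e), clear(a), marked(a,d), marked(a,e), marked(d,e), marked(e,a), marked(e,d), ready(a)}
optimal plan length = 3; 3 > 2

No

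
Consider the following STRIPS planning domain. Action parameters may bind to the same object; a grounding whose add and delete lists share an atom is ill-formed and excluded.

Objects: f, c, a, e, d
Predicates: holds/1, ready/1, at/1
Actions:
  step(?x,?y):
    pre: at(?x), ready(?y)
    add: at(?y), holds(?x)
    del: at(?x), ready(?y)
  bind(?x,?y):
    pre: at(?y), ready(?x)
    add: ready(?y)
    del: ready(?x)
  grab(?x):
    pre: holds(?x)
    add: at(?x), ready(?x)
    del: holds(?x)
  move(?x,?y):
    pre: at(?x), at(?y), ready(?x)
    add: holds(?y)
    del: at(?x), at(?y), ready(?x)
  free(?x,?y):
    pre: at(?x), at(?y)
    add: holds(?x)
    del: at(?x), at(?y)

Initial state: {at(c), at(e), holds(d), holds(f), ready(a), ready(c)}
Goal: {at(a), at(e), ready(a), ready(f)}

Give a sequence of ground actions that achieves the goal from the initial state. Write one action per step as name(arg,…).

step(c,a); bind(c,a); grab(f)

1. step(c,a)  →  {at(a), at(e), holds(c), holds(d), holds(f), ready(c)}
2. bind(c,a)  →  {at(a), at(e), holds(c), holds(d), holds(f), ready(a)}
3. grab(f)  →  {at(a), at(e), at(f), holds(c), holds(d), ready(a), ready(f)}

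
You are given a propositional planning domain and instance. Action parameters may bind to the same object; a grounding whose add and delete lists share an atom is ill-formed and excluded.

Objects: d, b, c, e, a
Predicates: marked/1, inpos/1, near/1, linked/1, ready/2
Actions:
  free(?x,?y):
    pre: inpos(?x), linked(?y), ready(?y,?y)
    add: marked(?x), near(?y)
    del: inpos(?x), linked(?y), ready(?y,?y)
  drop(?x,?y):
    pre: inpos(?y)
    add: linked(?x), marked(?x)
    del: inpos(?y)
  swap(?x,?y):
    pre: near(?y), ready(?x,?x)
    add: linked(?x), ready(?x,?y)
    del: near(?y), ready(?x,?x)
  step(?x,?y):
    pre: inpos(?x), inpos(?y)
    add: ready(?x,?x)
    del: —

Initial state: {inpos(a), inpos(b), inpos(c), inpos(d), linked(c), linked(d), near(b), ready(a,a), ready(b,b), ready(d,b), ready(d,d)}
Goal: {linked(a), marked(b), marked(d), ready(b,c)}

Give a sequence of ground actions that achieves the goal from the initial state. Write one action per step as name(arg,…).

1. free(d,d)  →  {inpos(a), inpos(b), inpos(c), linked(c), marked(d), near(b), near(d), ready(a,a), ready(b,b), ready(d,b)}
2. drop(a,a)  →  {inpos(b), inpos(c), linked(a), linked(c), marked(a), marked(d), near(b), near(d), ready(a,a), ready(b,b), ready(d,b)}
3. step(c,b)  →  {inpos(b), inpos(c), linked(a), linked(c), marked(a), marked(d), near(b), near(d), ready(a,a), ready(b,b), ready(c,c), ready(d,b)}
4. free(b,c)  →  {inpos(c), linked(a), marked(a), marked(b), marked(d), near(b), near(c), near(d), ready(a,a), ready(b,b), ready(d,b)}
5. swap(b,c)  →  {inpos(c), linked(a), linked(b), marked(a), marked(b), marked(d), near(b), near(d), ready(a,a), ready(b,c), ready(d,b)}

free(d,d); drop(a,a); step(c,b); free(b,c); swap(b,c)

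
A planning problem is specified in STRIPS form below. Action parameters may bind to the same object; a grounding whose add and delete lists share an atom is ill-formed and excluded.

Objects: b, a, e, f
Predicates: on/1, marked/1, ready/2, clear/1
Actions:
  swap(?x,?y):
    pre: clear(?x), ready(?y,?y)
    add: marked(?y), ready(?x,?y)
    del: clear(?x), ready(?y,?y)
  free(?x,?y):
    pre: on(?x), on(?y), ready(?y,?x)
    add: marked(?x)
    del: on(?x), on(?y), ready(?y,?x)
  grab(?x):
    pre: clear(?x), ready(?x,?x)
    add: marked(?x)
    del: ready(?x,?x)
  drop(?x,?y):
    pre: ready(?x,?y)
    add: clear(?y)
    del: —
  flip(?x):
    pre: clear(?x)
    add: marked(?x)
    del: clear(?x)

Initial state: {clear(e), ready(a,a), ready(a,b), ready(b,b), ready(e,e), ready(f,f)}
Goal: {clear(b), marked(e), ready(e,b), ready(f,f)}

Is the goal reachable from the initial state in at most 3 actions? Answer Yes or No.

1. grab(e)  →  {clear(e), marked(e), ready(a,a), ready(a,b), ready(b,b), ready(f,f)}
2. swap(e,b)  →  {marked(b), marked(e), ready(a,a), ready(a,b), ready(e,b), ready(f,f)}
3. drop(a,b)  →  {clear(b), marked(b), marked(e), ready(a,a), ready(a,b), ready(e,b), ready(f,f)}
optimal plan length = 3; 3 ≤ 3

Yes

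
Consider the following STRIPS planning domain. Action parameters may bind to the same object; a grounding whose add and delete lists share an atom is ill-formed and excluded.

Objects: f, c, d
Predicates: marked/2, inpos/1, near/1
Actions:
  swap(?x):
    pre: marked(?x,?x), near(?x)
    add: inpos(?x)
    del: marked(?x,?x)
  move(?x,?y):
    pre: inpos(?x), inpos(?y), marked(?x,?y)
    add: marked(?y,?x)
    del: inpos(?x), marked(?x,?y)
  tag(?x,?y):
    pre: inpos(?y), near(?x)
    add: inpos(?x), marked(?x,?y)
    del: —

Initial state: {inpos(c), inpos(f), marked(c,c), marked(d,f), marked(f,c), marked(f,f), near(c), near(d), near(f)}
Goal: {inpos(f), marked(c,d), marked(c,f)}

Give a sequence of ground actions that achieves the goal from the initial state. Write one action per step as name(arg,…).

tag(c,f); tag(d,f); tag(c,d)

1. tag(c,f)  →  {inpos(c), inpos(f), marked(c,c), marked(c,f), marked(d,f), marked(f,c), marked(f,f), near(c), near(d), near(f)}
2. tag(d,f)  →  {inpos(c), inpos(d), inpos(f), marked(c,c), marked(c,f), marked(d,f), marked(f,c), marked(f,f), near(c), near(d), near(f)}
3. tag(c,d)  →  {inpos(c), inpos(d), inpos(f), marked(c,c), marked(c,d), marked(c,f), marked(d,f), marked(f,c), marked(f,f), near(c), near(d), near(f)}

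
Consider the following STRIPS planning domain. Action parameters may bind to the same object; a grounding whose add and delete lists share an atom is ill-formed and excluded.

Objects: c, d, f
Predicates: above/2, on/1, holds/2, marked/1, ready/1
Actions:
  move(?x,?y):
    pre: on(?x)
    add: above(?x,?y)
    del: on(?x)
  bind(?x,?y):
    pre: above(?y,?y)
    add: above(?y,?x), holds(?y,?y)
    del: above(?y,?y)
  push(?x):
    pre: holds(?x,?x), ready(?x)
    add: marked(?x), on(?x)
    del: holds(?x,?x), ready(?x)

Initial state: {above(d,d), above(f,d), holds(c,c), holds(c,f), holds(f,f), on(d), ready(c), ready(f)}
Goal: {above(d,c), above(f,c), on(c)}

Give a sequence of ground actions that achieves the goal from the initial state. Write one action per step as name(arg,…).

1. move(d,c)  →  {above(d,c), above(d,d), above(f,d), holds(c,c), holds(c,f), holds(f,f), ready(c), ready(f)}
2. push(c)  →  {above(d,c), above(d,d), above(f,d), holds(c,f), holds(f,f), marked(c), on(c), ready(f)}
3. push(f)  →  {above(d,c), above(d,d), above(f,d), holds(c,f), marked(c), marked(f), on(c), on(f)}
4. move(f,c)  →  {above(d,c), above(d,d), above(f,c), above(f,d), holds(c,f), marked(c), marked(f), on(c)}

move(d,c); push(c); push(f); move(f,c)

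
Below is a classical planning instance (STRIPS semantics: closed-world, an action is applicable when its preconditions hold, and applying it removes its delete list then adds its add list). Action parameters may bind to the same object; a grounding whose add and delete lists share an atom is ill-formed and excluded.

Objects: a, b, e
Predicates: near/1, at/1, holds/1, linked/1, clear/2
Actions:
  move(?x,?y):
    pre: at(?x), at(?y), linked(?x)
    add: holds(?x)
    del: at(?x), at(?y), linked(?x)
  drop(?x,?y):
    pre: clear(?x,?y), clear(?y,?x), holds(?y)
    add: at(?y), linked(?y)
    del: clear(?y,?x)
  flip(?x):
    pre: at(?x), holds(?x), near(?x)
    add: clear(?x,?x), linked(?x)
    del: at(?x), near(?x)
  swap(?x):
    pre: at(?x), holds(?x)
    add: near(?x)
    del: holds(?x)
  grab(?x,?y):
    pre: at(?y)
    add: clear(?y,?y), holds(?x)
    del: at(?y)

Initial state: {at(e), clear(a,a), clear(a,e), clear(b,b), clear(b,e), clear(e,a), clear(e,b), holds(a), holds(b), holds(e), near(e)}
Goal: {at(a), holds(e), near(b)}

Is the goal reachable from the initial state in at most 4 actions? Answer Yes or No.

Yes

1. drop(a,a)  →  {at(a), at(e), clear(a,e), clear(b,b), clear(b,e), clear(e,a), clear(e,b), holds(a), holds(b), holds(e), linked(a), near(e)}
2. drop(b,b)  →  {at(a), at(b), at(e), clear(a,e), clear(b,e), clear(e,a), clear(e,b), holds(a), holds(b), holds(e), linked(a), linked(b), near(e)}
3. swap(b)  →  {at(a), at(b), at(e), clear(a,e), clear(b,e), clear(e,a), clear(e,b), holds(a), holds(e), linked(a), linked(b), near(b), near(e)}
optimal plan length = 3; 3 ≤ 4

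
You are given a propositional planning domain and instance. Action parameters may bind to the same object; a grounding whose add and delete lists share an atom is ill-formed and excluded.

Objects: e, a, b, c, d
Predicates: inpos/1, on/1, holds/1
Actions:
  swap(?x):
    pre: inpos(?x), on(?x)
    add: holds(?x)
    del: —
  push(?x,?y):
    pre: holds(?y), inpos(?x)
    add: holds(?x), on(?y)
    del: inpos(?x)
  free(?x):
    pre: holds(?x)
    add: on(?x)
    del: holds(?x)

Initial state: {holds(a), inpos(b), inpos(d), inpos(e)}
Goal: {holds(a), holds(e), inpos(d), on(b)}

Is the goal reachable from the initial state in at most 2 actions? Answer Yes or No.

Yes

1. push(b,a)  →  {holds(a), holds(b), inpos(d), inpos(e), on(a)}
2. push(e,b)  →  {holds(a), holds(b), holds(e), inpos(d), on(a), on(b)}
optimal plan length = 2; 2 ≤ 2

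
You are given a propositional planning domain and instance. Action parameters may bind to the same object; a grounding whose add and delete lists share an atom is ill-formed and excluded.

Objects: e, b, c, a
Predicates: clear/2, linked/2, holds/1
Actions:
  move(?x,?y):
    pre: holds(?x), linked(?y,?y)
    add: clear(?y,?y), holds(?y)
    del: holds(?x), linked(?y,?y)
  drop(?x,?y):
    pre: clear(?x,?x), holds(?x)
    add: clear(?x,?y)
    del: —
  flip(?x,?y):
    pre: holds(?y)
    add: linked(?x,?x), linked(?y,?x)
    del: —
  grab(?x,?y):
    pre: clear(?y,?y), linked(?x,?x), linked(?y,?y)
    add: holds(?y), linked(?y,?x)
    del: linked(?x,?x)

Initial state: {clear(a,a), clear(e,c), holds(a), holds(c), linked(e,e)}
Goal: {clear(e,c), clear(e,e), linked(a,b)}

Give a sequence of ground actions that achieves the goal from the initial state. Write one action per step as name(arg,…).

1. move(c,e)  →  {clear(a,a), clear(e,c), clear(e,e), holds(a), holds(e)}
2. flip(b,a)  →  {clear(a,a), clear(e,c), clear(e,e), holds(a), holds(e), linked(a,b), linked(b,b)}

move(c,e); flip(b,a)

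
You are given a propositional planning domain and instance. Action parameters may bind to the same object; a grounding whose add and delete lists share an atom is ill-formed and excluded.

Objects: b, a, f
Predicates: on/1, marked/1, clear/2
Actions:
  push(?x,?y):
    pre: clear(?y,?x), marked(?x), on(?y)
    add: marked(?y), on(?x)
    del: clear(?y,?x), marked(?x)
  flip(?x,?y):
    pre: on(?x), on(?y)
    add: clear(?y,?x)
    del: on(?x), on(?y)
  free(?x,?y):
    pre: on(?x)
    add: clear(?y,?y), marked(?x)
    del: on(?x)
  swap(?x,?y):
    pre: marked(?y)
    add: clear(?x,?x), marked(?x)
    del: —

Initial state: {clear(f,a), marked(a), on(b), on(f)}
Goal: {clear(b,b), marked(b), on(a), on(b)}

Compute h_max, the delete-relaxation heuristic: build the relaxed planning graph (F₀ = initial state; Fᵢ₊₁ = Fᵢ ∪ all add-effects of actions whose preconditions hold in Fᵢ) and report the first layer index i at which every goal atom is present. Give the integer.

1

F0 = init (4 atoms)
F1 = F0 ∪ {clear(a,a), clear(b,b), clear(b,f), clear(f,b), clear(f,f), marked(b), marked(f), on(a)}  (12 atoms)
goal ⊆ F1  ⇒  h_max = 1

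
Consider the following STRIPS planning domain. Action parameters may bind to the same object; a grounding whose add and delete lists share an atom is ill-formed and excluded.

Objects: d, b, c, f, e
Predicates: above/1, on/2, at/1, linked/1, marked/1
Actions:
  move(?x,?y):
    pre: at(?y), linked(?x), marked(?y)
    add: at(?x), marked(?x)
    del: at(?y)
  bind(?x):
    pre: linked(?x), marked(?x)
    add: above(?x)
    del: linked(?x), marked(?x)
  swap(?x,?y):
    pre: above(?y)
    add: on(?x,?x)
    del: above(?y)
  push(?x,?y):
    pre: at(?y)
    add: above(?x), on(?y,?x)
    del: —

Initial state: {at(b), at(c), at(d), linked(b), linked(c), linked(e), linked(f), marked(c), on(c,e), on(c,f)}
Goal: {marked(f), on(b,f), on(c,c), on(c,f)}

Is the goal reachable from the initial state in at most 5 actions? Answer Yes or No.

Yes

1. move(f,c)  →  {at(b), at(d), at(f), linked(b), linked(c), linked(e), linked(f), marked(c), marked(f), on(c,e), on(c,f)}
2. push(f,b)  →  {above(f), at(b), at(d), at(f), linked(b), linked(c), linked(e), linked(f), marked(c), marked(f), on(b,f), on(c,e), on(c,f)}
3. swap(c,f)  →  {at(b), at(d), at(f), linked(b), linked(c), linked(e), linked(f), marked(c), marked(f), on(b,f), on(c,c), on(c,e), on(c,f)}
optimal plan length = 3; 3 ≤ 5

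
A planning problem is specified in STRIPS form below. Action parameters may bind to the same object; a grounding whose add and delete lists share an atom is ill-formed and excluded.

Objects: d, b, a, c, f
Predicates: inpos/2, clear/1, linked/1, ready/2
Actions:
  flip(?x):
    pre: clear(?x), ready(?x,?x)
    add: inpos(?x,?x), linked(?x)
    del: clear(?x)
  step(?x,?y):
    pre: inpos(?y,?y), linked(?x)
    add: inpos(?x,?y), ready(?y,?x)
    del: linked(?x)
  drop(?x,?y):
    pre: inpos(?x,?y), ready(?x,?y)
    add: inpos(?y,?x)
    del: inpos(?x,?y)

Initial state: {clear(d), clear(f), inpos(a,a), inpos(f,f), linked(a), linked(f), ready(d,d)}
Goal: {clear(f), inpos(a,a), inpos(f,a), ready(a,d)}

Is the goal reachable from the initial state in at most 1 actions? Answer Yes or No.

No

1. flip(d)  →  {clear(f), inpos(a,a), inpos(d,d), inpos(f,f), linked(a), linked(d), linked(f), ready(d,d)}
2. step(d,a)  →  {clear(f), inpos(a,a), inpos(d,a), inpos(d,d), inpos(f,f), linked(a), linked(f), ready(a,d), ready(d,d)}
3. step(f,a)  →  {clear(f), inpos(a,a), inpos(d,a), inpos(d,d), inpos(f,a), inpos(f,f), linked(a), ready(a,d), ready(a,f), ready(d,d)}
optimal plan length = 3; 3 > 1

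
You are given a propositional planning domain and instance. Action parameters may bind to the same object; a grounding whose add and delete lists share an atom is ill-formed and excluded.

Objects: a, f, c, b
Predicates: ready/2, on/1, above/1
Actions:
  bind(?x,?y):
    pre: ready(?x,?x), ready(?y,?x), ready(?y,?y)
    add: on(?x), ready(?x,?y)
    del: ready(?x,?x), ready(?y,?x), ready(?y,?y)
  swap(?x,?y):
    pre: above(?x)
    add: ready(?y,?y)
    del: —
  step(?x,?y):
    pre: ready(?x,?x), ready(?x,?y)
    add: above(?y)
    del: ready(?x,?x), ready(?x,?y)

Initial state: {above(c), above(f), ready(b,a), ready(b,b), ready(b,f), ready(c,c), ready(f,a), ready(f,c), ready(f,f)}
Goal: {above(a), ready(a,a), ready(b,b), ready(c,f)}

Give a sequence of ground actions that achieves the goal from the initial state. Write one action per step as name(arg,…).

1. bind(c,f)  →  {above(c), above(f), on(c), ready(b,a), ready(b,b), ready(b,f), ready(c,f), ready(f,a)}
2. swap(f,a)  →  {above(c), above(f), on(c), ready(a,a), ready(b,a), ready(b,b), ready(b,f), ready(c,f), ready(f,a)}
3. swap(f,f)  →  {above(c), above(f), on(c), ready(a,a), ready(b,a), ready(b,b), ready(b,f), ready(c,f), ready(f,a), ready(f,f)}
4. step(f,a)  →  {above(a), above(c), above(f), on(c), ready(a,a), ready(b,a), ready(b,b), ready(b,f), ready(c,f)}

bind(c,f); swap(f,a); swap(f,f); step(f,a)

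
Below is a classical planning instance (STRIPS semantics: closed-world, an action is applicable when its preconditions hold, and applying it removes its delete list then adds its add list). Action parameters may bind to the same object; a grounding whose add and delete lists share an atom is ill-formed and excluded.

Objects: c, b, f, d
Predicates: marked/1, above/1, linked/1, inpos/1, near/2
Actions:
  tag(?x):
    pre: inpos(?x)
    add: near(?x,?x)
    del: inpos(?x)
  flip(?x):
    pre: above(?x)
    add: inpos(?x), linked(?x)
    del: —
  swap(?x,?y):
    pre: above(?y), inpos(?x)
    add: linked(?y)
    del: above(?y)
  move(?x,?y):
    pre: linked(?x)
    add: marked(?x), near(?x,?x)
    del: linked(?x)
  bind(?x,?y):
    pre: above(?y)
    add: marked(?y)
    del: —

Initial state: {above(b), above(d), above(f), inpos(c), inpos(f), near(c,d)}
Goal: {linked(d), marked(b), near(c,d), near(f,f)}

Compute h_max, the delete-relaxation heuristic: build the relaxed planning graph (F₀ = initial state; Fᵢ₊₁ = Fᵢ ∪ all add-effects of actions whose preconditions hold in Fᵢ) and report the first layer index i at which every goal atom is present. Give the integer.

F0 = init (6 atoms)
F1 = F0 ∪ {inpos(b), inpos(d), linked(b), linked(d), linked(f), marked(b), marked(d), marked(f), near(c,c), near(f,f)}  (16 atoms)
goal ⊆ F1  ⇒  h_max = 1

1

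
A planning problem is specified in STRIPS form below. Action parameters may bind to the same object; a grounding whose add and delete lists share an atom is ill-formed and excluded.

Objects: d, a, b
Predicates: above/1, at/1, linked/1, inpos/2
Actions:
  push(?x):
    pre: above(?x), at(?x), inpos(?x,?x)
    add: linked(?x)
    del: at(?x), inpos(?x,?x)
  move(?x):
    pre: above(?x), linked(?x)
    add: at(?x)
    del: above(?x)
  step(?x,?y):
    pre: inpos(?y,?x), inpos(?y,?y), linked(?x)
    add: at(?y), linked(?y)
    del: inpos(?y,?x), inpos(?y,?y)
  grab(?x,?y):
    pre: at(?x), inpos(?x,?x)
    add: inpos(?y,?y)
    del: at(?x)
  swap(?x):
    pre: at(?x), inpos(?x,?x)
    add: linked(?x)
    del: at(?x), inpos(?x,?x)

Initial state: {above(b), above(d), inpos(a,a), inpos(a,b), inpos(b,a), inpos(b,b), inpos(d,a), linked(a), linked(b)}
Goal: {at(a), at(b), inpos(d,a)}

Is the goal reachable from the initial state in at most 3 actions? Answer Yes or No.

Yes

1. move(b)  →  {above(d), at(b), inpos(a,a), inpos(a,b), inpos(b,a), inpos(b,b), inpos(d,a), linked(a), linked(b)}
2. step(a,a)  →  {above(d), at(a), at(b), inpos(a,b), inpos(b,a), inpos(b,b), inpos(d,a), linked(a), linked(b)}
optimal plan length = 2; 2 ≤ 3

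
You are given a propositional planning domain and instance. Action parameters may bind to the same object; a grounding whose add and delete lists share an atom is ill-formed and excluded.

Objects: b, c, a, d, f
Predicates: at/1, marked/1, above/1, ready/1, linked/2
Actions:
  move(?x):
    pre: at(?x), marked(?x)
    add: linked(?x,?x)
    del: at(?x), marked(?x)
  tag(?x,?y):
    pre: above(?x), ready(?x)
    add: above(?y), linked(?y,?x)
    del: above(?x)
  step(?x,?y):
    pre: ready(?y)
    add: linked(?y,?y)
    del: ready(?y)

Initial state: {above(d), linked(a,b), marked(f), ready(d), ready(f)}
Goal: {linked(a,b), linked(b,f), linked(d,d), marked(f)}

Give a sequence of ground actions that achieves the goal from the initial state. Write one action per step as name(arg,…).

1. tag(d,f)  →  {above(f), linked(a,b), linked(f,d), marked(f), ready(d), ready(f)}
2. tag(f,b)  →  {above(b), linked(a,b), linked(b,f), linked(f,d), marked(f), ready(d), ready(f)}
3. step(b,d)  →  {above(b), linked(a,b), linked(b,f), linked(d,d), linked(f,d), marked(f), ready(f)}

tag(d,f); tag(f,b); step(b,d)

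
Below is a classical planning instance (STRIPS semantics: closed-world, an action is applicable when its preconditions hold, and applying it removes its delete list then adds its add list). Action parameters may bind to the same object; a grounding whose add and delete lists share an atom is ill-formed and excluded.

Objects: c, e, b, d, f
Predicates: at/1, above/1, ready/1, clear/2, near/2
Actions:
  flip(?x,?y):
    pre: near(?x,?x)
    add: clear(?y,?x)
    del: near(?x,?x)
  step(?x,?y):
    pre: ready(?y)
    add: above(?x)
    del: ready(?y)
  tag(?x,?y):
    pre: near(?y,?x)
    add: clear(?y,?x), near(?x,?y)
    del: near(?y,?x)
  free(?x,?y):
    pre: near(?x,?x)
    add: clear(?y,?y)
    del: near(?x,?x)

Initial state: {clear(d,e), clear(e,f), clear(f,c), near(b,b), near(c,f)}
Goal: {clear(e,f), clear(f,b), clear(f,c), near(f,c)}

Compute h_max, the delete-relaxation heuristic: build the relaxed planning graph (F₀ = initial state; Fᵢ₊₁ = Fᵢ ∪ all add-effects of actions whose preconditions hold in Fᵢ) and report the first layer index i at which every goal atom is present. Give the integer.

F0 = init (5 atoms)
F1 = F0 ∪ {clear(b,b), clear(c,b), clear(c,c), clear(c,f), clear(d,b), clear(d,d), clear(e,b), clear(e,e), clear(f,b), clear(f,f), near(f,c)}  (16 atoms)
goal ⊆ F1  ⇒  h_max = 1

1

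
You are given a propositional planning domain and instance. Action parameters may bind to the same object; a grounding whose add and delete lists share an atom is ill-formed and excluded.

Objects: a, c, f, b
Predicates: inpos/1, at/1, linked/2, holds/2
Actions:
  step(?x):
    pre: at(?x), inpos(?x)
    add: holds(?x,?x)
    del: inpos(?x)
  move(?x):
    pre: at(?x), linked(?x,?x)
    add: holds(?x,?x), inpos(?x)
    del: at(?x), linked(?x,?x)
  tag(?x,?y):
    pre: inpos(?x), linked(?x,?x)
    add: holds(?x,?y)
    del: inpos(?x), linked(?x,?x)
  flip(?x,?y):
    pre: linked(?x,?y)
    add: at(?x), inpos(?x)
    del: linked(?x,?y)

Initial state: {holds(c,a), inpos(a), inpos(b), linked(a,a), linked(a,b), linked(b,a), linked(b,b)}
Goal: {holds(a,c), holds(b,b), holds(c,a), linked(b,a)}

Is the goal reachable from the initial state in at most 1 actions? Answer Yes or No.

No

1. tag(a,c)  →  {holds(a,c), holds(c,a), inpos(b), linked(a,b), linked(b,a), linked(b,b)}
2. tag(b,b)  →  {holds(a,c), holds(b,b), holds(c,a), linked(a,b), linked(b,a)}
optimal plan length = 2; 2 > 1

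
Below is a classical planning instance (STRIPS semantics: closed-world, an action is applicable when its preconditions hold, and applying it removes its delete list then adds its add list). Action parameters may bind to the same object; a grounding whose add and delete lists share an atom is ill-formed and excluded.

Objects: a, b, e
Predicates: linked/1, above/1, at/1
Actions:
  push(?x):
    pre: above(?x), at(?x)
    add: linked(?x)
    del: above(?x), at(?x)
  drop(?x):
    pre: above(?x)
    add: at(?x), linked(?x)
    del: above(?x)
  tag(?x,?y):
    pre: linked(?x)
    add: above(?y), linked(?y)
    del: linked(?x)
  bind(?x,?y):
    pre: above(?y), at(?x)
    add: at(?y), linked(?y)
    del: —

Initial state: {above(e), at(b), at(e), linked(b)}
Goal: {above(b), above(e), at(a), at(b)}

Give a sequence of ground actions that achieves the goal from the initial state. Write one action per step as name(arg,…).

1. tag(b,a)  →  {above(a), above(e), at(b), at(e), linked(a)}
2. drop(a)  →  {above(e), at(a), at(b), at(e), linked(a)}
3. tag(a,b)  →  {above(b), above(e), at(a), at(b), at(e), linked(b)}

tag(b,a); drop(a); tag(a,b)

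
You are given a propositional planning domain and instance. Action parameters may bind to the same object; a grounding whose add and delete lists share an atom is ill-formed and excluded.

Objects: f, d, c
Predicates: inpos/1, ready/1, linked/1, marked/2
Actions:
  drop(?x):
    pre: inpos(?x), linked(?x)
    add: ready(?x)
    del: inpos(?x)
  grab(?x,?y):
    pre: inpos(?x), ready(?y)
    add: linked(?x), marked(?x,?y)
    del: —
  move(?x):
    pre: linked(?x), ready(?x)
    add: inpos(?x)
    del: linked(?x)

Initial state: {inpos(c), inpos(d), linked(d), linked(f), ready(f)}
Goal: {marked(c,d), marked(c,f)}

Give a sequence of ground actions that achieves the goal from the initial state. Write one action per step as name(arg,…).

drop(d); grab(c,f); grab(c,d)

1. drop(d)  →  {inpos(c), linked(d), linked(f), ready(d), ready(f)}
2. grab(c,f)  →  {inpos(c), linked(c), linked(d), linked(f), marked(c,f), ready(d), ready(f)}
3. grab(c,d)  →  {inpos(c), linked(c), linked(d), linked(f), marked(c,d), marked(c,f), ready(d), ready(f)}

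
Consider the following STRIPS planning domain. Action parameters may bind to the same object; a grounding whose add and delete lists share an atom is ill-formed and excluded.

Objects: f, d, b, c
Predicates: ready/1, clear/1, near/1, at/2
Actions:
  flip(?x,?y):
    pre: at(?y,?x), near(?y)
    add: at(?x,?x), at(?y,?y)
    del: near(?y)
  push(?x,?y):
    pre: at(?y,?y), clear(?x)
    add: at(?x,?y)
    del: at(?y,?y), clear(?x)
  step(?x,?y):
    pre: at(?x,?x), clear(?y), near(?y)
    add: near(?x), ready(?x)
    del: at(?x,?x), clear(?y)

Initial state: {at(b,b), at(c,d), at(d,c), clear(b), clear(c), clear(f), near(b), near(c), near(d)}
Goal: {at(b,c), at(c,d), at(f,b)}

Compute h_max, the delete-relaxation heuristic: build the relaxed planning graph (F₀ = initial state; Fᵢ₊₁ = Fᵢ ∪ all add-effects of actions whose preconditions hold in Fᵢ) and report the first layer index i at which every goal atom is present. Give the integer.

2

F0 = init (9 atoms)
F1 = F0 ∪ {at(c,b), at(c,c), at(d,d), at(f,b), ready(b)}  (14 atoms)
F2 = F1 ∪ {at(b,c), at(b,d), at(f,c), at(f,d), ready(c), ready(d)}  (20 atoms)
goal ⊆ F2  ⇒  h_max = 2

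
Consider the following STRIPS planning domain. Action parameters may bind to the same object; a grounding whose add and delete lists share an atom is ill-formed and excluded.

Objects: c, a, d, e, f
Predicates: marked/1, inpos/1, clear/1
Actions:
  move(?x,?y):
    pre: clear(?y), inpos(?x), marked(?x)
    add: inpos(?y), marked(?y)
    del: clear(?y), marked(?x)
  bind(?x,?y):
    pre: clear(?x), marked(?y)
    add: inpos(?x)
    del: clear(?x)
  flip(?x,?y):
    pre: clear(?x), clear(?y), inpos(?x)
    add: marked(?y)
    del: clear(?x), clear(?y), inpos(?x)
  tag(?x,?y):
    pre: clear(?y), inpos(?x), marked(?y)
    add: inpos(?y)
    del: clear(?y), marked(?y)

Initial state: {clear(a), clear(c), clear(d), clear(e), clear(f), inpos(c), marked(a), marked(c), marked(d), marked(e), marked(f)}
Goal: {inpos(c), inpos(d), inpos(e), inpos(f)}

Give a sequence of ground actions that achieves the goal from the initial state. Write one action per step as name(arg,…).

1. move(c,d)  →  {clear(a), clear(c), clear(e), clear(f), inpos(c), inpos(d), marked(a), marked(d), marked(e), marked(f)}
2. move(d,e)  →  {clear(a), clear(c), clear(f), inpos(c), inpos(d), inpos(e), marked(a), marked(e), marked(f)}
3. move(e,f)  →  {clear(a), clear(c), inpos(c), inpos(d), inpos(e), inpos(f), marked(a), marked(f)}

move(c,d); move(d,e); move(e,f)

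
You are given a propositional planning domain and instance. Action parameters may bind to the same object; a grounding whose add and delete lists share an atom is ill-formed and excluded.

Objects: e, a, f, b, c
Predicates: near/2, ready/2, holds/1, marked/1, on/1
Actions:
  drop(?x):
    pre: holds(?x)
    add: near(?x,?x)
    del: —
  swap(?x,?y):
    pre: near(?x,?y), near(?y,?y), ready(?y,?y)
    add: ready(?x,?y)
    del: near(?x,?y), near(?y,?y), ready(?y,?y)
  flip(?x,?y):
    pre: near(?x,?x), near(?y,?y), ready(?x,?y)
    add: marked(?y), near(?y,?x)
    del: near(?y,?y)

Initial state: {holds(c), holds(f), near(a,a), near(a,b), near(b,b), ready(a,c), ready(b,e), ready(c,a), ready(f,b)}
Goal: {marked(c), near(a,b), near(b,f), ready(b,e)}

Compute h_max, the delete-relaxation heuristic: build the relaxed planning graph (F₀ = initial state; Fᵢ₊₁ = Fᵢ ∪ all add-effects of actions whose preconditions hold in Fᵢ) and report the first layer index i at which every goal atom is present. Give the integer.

F0 = init (9 atoms)
F1 = F0 ∪ {near(c,c), near(f,f)}  (11 atoms)
F2 = F1 ∪ {marked(a), marked(b), marked(c), near(a,c), near(b,f), near(c,a)}  (17 atoms)
goal ⊆ F2  ⇒  h_max = 2

2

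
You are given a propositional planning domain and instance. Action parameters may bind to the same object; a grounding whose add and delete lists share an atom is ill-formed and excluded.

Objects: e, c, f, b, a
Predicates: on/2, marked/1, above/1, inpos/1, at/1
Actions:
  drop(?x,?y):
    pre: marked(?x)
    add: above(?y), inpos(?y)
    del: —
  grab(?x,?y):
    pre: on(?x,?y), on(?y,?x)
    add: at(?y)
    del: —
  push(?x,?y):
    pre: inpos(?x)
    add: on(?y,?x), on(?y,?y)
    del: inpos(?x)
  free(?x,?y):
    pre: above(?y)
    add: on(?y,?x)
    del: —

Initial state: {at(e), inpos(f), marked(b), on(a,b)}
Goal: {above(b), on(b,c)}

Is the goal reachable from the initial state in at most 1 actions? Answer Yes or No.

1. drop(b,b)  →  {above(b), at(e), inpos(b), inpos(f), marked(b), on(a,b)}
2. free(c,b)  →  {above(b), at(e), inpos(b), inpos(f), marked(b), on(a,b), on(b,c)}
optimal plan length = 2; 2 > 1

No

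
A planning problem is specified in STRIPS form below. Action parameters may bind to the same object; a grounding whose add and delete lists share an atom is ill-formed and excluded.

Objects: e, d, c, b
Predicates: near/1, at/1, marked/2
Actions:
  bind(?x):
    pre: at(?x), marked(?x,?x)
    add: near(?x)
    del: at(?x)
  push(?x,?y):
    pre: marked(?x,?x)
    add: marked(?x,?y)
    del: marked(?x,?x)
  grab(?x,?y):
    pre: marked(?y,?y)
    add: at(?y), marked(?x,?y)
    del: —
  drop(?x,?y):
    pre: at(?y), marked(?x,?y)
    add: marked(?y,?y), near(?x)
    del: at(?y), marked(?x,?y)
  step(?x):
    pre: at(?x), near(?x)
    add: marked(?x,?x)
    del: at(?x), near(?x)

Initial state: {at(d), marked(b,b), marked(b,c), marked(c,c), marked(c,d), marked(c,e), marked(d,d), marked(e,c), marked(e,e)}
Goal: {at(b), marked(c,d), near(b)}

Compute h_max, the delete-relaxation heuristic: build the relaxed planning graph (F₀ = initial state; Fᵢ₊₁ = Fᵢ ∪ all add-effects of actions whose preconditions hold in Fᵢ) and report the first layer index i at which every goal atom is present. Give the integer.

F0 = init (9 atoms)
F1 = F0 ∪ {at(b), at(c), at(e), marked(b,d), marked(b,e), marked(c,b), marked(d,b), marked(d,c), marked(d,e), marked(e,b), marked(e,d), near(c), near(d)}  (22 atoms)
F2 = F1 ∪ {near(b), near(e)}  (24 atoms)
goal ⊆ F2  ⇒  h_max = 2

2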